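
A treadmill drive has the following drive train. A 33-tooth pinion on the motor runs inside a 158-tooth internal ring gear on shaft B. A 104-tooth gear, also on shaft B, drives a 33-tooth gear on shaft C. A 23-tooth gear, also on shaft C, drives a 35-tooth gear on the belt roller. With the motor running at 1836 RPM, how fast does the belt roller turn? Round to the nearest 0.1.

794.2 RPM

the motor → shaft B (internal gear, 158/33): 1836 ÷ 4.7879 = 383.47 RPM
shaft B → shaft C (gear mesh, 33/104): 383.47 ÷ 0.31731 = 1208.5 RPM
shaft C → the belt roller (gear mesh, 35/23): 1208.5 ÷ 1.5217 = 794.16 RPM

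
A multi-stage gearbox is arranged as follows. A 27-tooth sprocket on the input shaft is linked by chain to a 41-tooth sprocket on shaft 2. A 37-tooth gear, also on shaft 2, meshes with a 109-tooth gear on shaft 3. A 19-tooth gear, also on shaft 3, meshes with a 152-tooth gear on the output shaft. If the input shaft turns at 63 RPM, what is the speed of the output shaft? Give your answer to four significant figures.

the input shaft → shaft 2 (chain, 41/27): 63 ÷ 1.5185 = 41.488 RPM
shaft 2 → shaft 3 (gear mesh, 109/37): 41.488 ÷ 2.9459 = 14.083 RPM
shaft 3 → the output shaft (gear mesh, 152/19): 14.083 ÷ 8 = 1.7604 RPM

1.760 RPM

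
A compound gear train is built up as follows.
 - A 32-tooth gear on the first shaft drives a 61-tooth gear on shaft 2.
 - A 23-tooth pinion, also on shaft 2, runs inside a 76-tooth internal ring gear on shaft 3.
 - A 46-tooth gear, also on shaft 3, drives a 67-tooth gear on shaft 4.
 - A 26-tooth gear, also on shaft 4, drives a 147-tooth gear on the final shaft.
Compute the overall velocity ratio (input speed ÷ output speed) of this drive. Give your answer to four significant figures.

Each stage contributes driven/driver: gear mesh 61/32 = 1.9062, internal gear 76/23 = 3.3043, gear mesh 67/46 = 1.4565, gear mesh 147/26 = 5.6538.
Overall: 1.9062 × 3.3043 × 1.4565 × 5.6538 = 51.871.

51.87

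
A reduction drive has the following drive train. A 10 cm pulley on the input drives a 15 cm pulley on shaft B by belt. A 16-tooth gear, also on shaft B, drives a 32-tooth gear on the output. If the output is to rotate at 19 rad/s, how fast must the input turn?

57 rad/s

Overall ratio R = 1.5 × 2 = 3.
Required input speed = output speed × R = 19 × 3 = 57 rad/s.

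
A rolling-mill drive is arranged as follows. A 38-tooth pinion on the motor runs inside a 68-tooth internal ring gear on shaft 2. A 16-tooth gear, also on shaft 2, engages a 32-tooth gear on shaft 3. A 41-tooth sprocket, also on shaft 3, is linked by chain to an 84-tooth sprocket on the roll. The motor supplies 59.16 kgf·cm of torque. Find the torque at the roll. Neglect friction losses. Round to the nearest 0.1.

433.8 kgf·cm

After the internal gear (68/38): 59.16 × 1.7895 = 105.87 kgf·cm
After the gear mesh (32/16): 105.87 × 2 = 211.73 kgf·cm
After the chain (84/41): 211.73 × 2.0488 = 433.79 kgf·cm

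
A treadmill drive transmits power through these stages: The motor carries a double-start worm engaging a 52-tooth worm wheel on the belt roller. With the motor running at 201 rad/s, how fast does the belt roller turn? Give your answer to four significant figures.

7.731 rad/s

worm 52/2 = 26 → 201/26 = 7.7308 rad/s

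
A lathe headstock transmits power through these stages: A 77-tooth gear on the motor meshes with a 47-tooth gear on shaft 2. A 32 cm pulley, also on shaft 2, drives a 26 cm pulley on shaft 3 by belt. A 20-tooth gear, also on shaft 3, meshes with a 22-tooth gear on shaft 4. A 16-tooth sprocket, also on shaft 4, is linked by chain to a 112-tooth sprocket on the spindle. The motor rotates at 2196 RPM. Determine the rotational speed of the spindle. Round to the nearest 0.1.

575.1 RPM

Gear mesh: ratio = 47/77 = 0.61039, so shaft 2 turns at 2196 / 0.61039 = 3597.7 RPM.
Belt: ratio = 26/32 = 0.8125, so shaft 3 turns at 3597.7 / 0.8125 = 4427.9 RPM.
Gear mesh: ratio = 22/20 = 1.1, so shaft 4 turns at 4427.9 / 1.1 = 4025.4 RPM.
Chain: ratio = 112/16 = 7, so the spindle turns at 4025.4 / 7 = 575.06 RPM.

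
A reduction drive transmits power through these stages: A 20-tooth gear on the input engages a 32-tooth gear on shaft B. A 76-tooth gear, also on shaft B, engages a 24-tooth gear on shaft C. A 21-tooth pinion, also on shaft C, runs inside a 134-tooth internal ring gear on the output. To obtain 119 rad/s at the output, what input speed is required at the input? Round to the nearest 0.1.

Overall ratio R = 1.6 × 0.31579 × 6.381 = 3.2241.
Required input speed = output speed × R = 119 × 3.2241 = 383.66 rad/s.

383.7 rad/s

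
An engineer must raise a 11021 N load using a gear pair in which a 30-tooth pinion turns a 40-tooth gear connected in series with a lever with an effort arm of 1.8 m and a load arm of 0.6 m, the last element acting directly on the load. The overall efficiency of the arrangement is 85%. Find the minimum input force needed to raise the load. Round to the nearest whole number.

3241 N

Gear pair MA = 40/30 = 1.3333.
Lever MA = effort arm / load arm = 1.8/0.6 = 3.
Combined ideal MA = 1.3333 × 3 = 4.
Actual MA = 4 × 0.85 = 3.4.
Effort = load / actual MA = 11021 / 3.4 = 3241.5 N.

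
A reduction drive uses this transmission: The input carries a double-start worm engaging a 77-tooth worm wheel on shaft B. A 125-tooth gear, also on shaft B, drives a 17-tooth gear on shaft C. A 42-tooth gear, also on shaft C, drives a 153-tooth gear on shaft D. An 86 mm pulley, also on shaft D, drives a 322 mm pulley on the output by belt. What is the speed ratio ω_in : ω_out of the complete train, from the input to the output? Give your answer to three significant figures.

Each stage contributes driven/driver: worm 77/2 = 38.5, gear mesh 17/125 = 0.136, gear mesh 153/42 = 3.6429, belt 322/86 = 3.7442.
Overall: 38.5 × 0.136 × 3.6429 × 3.7442 = 71.417.

71.4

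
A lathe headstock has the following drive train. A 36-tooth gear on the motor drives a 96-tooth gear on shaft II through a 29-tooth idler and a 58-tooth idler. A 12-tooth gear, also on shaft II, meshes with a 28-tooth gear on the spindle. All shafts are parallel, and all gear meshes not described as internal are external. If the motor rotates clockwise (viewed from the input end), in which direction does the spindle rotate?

the motor → shaft II: driver → idler → idler → driven is 3 external meshes, 3 reversals → CCW.
shaft II → the spindle: external mesh, 1 reversal → CW.
4 reversals in total — an even number — so the spindle turns the same way as the motor.

clockwise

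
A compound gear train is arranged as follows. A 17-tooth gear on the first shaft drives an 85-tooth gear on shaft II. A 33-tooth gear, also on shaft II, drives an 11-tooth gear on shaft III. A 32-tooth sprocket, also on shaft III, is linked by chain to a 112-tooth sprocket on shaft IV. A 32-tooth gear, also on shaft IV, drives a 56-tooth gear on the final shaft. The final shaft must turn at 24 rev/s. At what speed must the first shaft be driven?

245 rev/s

Overall ratio R = 5 × 0.33333 × 3.5 × 1.75 = 10.208.
Required input speed = output speed × R = 24 × 10.208 = 245 rev/s.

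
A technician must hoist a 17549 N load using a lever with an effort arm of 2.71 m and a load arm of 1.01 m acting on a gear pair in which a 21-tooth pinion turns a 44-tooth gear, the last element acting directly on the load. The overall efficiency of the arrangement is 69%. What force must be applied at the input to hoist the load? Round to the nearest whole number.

Lever MA = effort arm / load arm = 2.71/1.01 = 2.6832.
Gear pair MA = 44/21 = 2.0952.
Combined ideal MA = 2.6832 × 2.0952 = 5.6219.
Actual MA = 5.6219 × 0.69 = 3.8791.
Effort = load / actual MA = 17549 / 3.8791 = 4524 N.

4524 N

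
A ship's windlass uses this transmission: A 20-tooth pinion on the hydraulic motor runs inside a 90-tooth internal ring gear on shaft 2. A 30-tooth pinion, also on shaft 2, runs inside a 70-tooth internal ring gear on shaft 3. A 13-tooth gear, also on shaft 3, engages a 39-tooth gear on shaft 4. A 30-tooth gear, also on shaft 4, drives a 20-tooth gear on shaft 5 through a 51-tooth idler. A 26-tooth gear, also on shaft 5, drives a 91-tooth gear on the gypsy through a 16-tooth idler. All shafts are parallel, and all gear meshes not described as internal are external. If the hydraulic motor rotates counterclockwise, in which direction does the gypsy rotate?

the hydraulic motor → shaft 2: internal mesh, same direction → CCW.
shaft 2 → shaft 3: internal mesh, same direction → CCW.
shaft 3 → shaft 4: external mesh, 1 reversal → CW.
shaft 4 → shaft 5: driver → idler → driven is 2 external meshes, 2 reversals → CW.
shaft 5 → the gypsy: driver → idler → driven is 2 external meshes, 2 reversals → CW.
5 reversals in total — an odd number — so the gypsy turns opposite to the hydraulic motor.

clockwise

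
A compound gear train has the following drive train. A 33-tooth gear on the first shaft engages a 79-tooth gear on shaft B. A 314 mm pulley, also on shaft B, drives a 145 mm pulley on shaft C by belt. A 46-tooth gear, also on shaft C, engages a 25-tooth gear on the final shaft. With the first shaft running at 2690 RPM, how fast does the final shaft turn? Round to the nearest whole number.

4477 RPM

gear mesh 79/33 = 2.3939 → 2690/2.3939 = 1123.7 RPM
belt 145/314 = 0.46178 → 1123.7/0.46178 = 2433.3 RPM
gear mesh 25/46 = 0.54348 → 2433.3/0.54348 = 4477.3 RPM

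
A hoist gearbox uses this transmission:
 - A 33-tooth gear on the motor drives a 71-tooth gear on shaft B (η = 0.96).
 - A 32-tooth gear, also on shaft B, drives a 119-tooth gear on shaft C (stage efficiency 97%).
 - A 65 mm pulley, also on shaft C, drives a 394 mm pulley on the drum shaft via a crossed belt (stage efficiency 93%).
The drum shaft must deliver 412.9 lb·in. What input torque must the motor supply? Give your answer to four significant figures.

9.831 lb·in

Overall ratio R = 2.1515 × 3.7188 × 6.0615 = 48.498; overall efficiency η = 0.96 × 0.97 × 0.93 = 0.8660.
Input torque = output torque / (R × η) = 412.9 / (48.498 × 0.8660) = 9.8309 lb·in.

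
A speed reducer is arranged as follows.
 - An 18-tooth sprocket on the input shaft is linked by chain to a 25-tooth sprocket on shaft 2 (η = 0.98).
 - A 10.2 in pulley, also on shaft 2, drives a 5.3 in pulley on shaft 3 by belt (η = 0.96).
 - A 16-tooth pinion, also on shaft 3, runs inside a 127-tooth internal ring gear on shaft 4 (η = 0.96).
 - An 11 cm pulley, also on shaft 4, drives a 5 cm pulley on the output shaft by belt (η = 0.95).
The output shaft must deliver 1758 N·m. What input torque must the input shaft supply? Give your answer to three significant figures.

787 N·m

Overall ratio R = 1.3889 × 0.51961 × 7.9375 × 0.45455 = 2.6038; overall efficiency η = 0.98 × 0.96 × 0.96 × 0.95 = 0.8580.
Input torque = output torque / (R × η) = 1758 / (2.6038 × 0.8580) = 786.91 N·m.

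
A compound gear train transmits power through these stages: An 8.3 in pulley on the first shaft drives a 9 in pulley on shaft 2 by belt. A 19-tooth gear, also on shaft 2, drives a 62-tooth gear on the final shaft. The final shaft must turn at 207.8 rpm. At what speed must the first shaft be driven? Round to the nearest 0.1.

Overall ratio R = 1.0843 × 3.2632 = 3.5384.
Required input speed = output speed × R = 207.8 × 3.5384 = 735.27 rpm.

735.3 rpm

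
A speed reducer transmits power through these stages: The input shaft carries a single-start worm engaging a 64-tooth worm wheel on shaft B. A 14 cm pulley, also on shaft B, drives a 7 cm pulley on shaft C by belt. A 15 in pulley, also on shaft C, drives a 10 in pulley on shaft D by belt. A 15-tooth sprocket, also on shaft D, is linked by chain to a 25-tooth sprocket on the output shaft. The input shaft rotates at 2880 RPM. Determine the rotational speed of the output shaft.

81 RPM

the input shaft → shaft B (worm, 64/1): 2880 ÷ 64 = 45 RPM
shaft B → shaft C (belt, 7/14): 45 ÷ 0.5 = 90 RPM
shaft C → shaft D (belt, 10/15): 90 ÷ 0.66667 = 135 RPM
shaft D → the output shaft (chain, 25/15): 135 ÷ 1.6667 = 81 RPM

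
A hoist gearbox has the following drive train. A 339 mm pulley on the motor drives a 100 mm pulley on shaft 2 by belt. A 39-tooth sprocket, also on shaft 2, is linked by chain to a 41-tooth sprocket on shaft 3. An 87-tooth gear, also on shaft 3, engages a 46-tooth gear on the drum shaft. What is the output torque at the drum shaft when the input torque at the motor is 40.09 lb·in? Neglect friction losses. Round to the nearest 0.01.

belt 100/339 = 0.29499 → τ = 40.09·0.29499 = 11.826 lb·in
chain 41/39 = 1.0513 → τ = 11.826·1.0513 = 12.432 lb·in
gear mesh 46/87 = 0.52874 → τ = 12.432·0.52874 = 6.5735 lb·in

6.57 lb·in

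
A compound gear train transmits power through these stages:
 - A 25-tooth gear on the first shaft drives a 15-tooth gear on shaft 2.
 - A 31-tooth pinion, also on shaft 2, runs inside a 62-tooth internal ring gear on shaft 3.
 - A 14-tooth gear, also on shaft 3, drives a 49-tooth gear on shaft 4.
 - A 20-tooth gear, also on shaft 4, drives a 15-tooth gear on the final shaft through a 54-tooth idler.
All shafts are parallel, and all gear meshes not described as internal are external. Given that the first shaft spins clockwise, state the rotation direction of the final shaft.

clockwise

the first shaft → shaft 2: external mesh, 1 reversal → CCW.
shaft 2 → shaft 3: internal mesh, same direction → CCW.
shaft 3 → shaft 4: external mesh, 1 reversal → CW.
shaft 4 → the final shaft: driver → idler → driven is 2 external meshes, 2 reversals → CW.
4 reversals in total — an even number — so the final shaft turns the same way as the first shaft.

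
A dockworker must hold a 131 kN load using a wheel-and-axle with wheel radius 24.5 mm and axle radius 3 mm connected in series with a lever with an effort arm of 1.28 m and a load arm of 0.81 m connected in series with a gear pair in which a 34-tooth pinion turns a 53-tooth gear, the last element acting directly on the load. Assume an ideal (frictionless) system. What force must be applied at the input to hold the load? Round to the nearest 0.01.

6.51 kN

Wheel-and-axle MA = R/r = 24.5/3 = 8.1667.
Lever MA = effort arm / load arm = 1.28/0.81 = 1.5802.
Gear pair MA = 53/34 = 1.5588.
Combined ideal MA = 8.1667 × 1.5802 × 1.5588 = 20.117.
Effort = load / MA = 131 / 20.117 = 6.5119 kN.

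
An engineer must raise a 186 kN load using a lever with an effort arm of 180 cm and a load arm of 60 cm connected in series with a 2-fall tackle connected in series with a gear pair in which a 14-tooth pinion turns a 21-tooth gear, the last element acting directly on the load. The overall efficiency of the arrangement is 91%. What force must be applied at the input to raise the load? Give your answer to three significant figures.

Lever MA = effort arm / load arm = 180/60 = 3.
Block-and-tackle MA = number of supporting rope parts = 2.
Gear pair MA = 21/14 = 1.5.
Combined ideal MA = 3 × 2 × 1.5 = 9.
Actual MA = 9 × 0.91 = 8.19.
Effort = load / actual MA = 186 / 8.19 = 22.711 kN.

22.7 kN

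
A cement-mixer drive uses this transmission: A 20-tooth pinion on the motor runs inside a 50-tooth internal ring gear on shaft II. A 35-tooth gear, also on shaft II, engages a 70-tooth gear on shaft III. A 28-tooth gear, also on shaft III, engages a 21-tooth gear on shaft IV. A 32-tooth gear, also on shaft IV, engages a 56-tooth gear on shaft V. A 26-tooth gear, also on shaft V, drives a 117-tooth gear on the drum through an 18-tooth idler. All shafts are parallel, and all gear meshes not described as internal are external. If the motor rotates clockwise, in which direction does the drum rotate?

the motor → shaft II: internal mesh, same direction → CW.
shaft II → shaft III: external mesh, 1 reversal → CCW.
shaft III → shaft IV: external mesh, 1 reversal → CW.
shaft IV → shaft V: external mesh, 1 reversal → CCW.
shaft V → the drum: driver → idler → driven is 2 external meshes, 2 reversals → CCW.
5 reversals in total — an odd number — so the drum turns opposite to the motor.

anticlockwise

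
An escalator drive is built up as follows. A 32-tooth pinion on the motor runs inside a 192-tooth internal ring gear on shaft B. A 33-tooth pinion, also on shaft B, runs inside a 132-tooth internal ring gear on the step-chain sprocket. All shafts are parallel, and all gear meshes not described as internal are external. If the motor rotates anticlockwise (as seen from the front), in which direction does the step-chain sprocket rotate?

anticlockwise

the motor → shaft B: internal mesh, same direction → CCW.
shaft B → the step-chain sprocket: internal mesh, same direction → CCW.
0 reversals in total — an even number — so the step-chain sprocket turns the same way as the motor.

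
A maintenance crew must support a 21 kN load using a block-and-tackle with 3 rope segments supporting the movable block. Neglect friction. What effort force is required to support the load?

Block-and-tackle MA = number of supporting rope parts = 3.
Effort = load / MA = 21 / 3 = 7 kN.

7 kN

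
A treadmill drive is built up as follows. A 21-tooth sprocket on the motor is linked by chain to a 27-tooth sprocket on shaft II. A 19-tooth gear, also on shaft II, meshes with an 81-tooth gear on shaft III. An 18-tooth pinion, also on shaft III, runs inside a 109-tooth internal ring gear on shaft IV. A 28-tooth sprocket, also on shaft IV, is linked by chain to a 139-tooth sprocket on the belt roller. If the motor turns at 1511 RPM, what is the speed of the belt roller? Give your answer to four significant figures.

the motor → shaft II (chain, 27/21): 1511 ÷ 1.2857 = 1175.2 RPM
shaft II → shaft III (gear mesh, 81/19): 1175.2 ÷ 4.2632 = 275.67 RPM
shaft III → shaft IV (internal gear, 109/18): 275.67 ÷ 6.0556 = 45.523 RPM
shaft IV → the belt roller (chain, 139/28): 45.523 ÷ 4.9643 = 9.1702 RPM

9.170 RPM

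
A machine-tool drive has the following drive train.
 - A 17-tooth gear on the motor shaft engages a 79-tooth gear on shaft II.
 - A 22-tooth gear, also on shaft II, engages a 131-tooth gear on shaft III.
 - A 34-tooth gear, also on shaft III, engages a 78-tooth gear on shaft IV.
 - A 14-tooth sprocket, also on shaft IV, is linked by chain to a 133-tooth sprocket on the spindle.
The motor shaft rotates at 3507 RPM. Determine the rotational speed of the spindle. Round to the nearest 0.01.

the motor shaft → shaft II (gear mesh, 79/17): 3507 ÷ 4.6471 = 754.67 RPM
shaft II → shaft III (gear mesh, 131/22): 754.67 ÷ 5.9545 = 126.74 RPM
shaft III → shaft IV (gear mesh, 78/34): 126.74 ÷ 2.2941 = 55.245 RPM
shaft IV → the spindle (chain, 133/14): 55.245 ÷ 9.5 = 5.8153 RPM

5.82 RPM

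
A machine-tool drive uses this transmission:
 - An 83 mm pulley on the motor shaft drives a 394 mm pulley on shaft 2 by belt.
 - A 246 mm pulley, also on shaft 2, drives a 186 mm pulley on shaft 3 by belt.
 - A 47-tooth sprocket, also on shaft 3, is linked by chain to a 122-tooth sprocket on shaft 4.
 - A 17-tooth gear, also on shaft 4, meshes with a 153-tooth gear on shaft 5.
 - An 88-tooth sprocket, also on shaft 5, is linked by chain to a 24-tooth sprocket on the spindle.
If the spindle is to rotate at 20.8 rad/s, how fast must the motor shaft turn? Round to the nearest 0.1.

Overall ratio R = 4.747 × 0.7561 × 2.5957 × 9 × 0.27273 = 22.868.
Required input speed = output speed × R = 20.8 × 22.868 = 475.66 rad/s.

475.7 rad/s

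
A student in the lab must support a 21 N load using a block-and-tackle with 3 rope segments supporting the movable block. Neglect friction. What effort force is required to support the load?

7 N

Block-and-tackle MA = number of supporting rope parts = 3.
Effort = load / MA = 21 / 3 = 7 N.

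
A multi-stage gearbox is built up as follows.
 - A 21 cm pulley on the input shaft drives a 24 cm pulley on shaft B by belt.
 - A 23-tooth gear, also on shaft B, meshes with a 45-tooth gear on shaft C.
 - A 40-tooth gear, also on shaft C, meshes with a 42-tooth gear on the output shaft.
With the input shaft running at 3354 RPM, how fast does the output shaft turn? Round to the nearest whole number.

1429 RPM

Belt: ratio = 24/21 = 1.1429, so shaft B turns at 3354 / 1.1429 = 2934.8 RPM.
Gear mesh: ratio = 45/23 = 1.9565, so shaft C turns at 2934.8 / 1.9565 = 1500 RPM.
Gear mesh: ratio = 42/40 = 1.05, so the output shaft turns at 1500 / 1.05 = 1428.6 RPM.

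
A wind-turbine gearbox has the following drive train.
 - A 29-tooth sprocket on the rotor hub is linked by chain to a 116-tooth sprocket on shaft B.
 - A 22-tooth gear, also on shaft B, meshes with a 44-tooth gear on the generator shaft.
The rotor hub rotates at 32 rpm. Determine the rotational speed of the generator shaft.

Chain: ratio = 116/29 = 4, so shaft B turns at 32 / 4 = 8 rpm.
Gear mesh: ratio = 44/22 = 2, so the generator shaft turns at 8 / 2 = 4 rpm.

4 rpm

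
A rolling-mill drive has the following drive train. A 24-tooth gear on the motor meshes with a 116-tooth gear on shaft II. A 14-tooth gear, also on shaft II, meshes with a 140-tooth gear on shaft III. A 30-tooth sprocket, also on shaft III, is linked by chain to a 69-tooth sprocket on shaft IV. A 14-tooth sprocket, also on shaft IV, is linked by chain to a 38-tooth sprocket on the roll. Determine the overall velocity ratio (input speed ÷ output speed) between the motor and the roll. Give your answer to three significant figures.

Each stage contributes driven/driver: gear mesh 116/24 = 4.8333, gear mesh 140/14 = 10, chain 69/30 = 2.3, chain 38/14 = 2.7143.
Overall: 4.8333 × 10 × 2.3 × 2.7143 = 301.74.

302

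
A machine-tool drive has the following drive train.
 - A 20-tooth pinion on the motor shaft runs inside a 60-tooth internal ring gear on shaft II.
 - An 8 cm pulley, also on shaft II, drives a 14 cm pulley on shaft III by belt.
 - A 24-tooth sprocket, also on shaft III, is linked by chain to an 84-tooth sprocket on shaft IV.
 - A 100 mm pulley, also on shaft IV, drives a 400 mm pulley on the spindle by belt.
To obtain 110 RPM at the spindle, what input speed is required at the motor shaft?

Overall ratio R = 3 × 1.75 × 3.5 × 4 = 73.5.
Required input speed = output speed × R = 110 × 73.5 = 8085 RPM.

8085 RPM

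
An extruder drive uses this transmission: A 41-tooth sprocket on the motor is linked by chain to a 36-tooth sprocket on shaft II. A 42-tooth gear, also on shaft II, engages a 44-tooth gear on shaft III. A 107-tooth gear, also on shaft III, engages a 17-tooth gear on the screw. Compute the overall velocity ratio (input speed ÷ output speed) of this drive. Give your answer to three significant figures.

Each stage contributes driven/driver: chain 36/41 = 0.87805, gear mesh 44/42 = 1.0476, gear mesh 17/107 = 0.15888.
Overall: 0.87805 × 1.0476 × 0.15888 = 0.14615.

0.146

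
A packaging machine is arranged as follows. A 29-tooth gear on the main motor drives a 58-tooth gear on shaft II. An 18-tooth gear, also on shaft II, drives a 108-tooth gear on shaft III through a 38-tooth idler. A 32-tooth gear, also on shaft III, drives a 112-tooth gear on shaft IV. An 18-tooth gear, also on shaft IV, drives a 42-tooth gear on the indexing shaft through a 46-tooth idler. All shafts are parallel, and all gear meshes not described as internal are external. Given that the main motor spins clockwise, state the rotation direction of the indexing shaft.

clockwise

the main motor → shaft II: external mesh, 1 reversal → CCW.
shaft II → shaft III: driver → idler → driven is 2 external meshes, 2 reversals → CCW.
shaft III → shaft IV: external mesh, 1 reversal → CW.
shaft IV → the indexing shaft: driver → idler → driven is 2 external meshes, 2 reversals → CW.
6 reversals in total — an even number — so the indexing shaft turns the same way as the main motor.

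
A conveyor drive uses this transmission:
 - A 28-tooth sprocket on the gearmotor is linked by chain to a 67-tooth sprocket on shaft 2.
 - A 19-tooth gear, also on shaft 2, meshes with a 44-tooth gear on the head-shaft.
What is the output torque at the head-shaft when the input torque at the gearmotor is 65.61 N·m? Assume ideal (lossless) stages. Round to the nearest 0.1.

chain 67/28 = 2.3929 → τ = 65.61·2.3929 = 157 N·m
gear mesh 44/19 = 2.3158 → τ = 157·2.3158 = 363.57 N·m

363.6 N·m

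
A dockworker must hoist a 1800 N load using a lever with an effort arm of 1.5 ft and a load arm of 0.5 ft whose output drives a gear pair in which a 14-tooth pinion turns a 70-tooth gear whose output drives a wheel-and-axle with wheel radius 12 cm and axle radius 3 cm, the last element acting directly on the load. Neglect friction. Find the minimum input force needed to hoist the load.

30 N

Lever MA = effort arm / load arm = 1.5/0.5 = 3.
Gear pair MA = 70/14 = 5.
Wheel-and-axle MA = R/r = 12/3 = 4.
Combined ideal MA = 3 × 5 × 4 = 60.
Effort = load / MA = 1800 / 60 = 30 N.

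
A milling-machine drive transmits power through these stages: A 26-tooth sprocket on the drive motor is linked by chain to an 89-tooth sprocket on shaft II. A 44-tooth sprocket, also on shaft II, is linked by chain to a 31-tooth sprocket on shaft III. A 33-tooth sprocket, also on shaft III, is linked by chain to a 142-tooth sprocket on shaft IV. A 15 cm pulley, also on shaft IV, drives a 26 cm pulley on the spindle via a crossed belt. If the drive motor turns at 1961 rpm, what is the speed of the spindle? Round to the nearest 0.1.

Chain: ratio = 89/26 = 3.4231, so shaft II turns at 1961 / 3.4231 = 572.88 rpm.
Chain: ratio = 31/44 = 0.70455, so shaft III turns at 572.88 / 0.70455 = 813.11 rpm.
Chain: ratio = 142/33 = 4.303, so shaft IV turns at 813.11 / 4.303 = 188.96 rpm.
Belt: ratio = 26/15 = 1.7333, so the spindle turns at 188.96 / 1.7333 = 109.02 rpm.

109.0 rpm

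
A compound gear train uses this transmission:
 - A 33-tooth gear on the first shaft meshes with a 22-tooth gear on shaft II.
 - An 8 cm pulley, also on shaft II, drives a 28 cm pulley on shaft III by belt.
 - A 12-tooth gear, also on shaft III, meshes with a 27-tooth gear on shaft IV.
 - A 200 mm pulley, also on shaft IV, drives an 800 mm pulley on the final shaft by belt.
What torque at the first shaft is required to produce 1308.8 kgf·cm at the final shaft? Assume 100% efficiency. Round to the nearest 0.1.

Overall ratio R = 0.66667 × 3.5 × 2.25 × 4 = 21.
Input torque = output torque / R = 1308.8 / 21 = 62.324 kgf·cm.

62.3 kgf·cm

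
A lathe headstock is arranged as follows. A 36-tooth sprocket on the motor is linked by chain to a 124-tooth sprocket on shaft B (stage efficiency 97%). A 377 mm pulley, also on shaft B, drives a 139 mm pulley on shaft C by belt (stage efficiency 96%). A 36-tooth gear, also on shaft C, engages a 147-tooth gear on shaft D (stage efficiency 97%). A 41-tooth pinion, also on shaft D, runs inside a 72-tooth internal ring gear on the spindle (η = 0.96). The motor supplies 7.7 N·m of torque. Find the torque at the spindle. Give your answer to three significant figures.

60.8 N·m

chain 124/36 = 3.4444 → τ = 7.7·3.4444·0.97 = 25.727 N·m
belt 139/377 = 0.3687 → τ = 25.727·0.3687·0.96 = 9.106 N·m
gear mesh 147/36 = 4.0833 → τ = 9.106·4.0833·0.97 = 36.067 N·m
internal gear 72/41 = 1.7561 → τ = 36.067·1.7561·0.96 = 60.804 N·m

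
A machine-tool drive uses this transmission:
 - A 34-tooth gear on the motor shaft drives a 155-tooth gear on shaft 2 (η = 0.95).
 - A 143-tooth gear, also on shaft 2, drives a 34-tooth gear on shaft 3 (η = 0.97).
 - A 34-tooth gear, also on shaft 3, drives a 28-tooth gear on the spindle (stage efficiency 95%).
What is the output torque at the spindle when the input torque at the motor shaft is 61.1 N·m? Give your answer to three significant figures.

47.7 N·m

After the gear mesh (155/34): 61.1 × 4.5588 × 0.95 = 264.62 N·m
After the gear mesh (34/143): 264.62 × 0.23776 × 0.97 = 61.028 N·m
After the gear mesh (28/34): 61.028 × 0.82353 × 0.95 = 47.746 N·m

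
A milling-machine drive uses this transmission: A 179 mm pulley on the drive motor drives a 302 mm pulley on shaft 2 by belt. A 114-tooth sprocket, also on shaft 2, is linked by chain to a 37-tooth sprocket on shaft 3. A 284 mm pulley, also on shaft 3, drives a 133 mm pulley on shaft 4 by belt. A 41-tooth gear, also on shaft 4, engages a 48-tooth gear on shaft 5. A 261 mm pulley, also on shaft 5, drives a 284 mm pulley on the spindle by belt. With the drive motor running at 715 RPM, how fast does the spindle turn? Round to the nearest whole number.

2189 RPM

the drive motor → shaft 2 (belt, 302/179): 715 ÷ 1.6872 = 423.79 RPM
shaft 2 → shaft 3 (chain, 37/114): 423.79 ÷ 0.32456 = 1305.7 RPM
shaft 3 → shaft 4 (belt, 133/284): 1305.7 ÷ 0.46831 = 2788.2 RPM
shaft 4 → shaft 5 (gear mesh, 48/41): 2788.2 ÷ 1.1707 = 2381.6 RPM
shaft 5 → the spindle (belt, 284/261): 2381.6 ÷ 1.0881 = 2188.7 RPM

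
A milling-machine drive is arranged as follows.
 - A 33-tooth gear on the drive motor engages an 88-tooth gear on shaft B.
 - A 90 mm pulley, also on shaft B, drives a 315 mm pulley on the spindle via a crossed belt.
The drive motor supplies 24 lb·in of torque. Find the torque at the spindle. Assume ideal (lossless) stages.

Gear mesh: ratio = 88/33 = 2.6667; torque at shaft B = 24 × 2.6667 = 64 lb·in.
Belt: ratio = 315/90 = 3.5; torque at the spindle = 64 × 3.5 = 224 lb·in.

224 lb·in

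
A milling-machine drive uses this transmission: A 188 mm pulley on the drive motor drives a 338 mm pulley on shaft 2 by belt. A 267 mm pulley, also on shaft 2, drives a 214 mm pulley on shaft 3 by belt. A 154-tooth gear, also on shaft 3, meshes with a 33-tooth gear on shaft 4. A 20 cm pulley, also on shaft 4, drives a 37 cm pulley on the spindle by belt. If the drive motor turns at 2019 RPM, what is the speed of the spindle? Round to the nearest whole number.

belt 338/188 = 1.7979 → 2019/1.7979 = 1123 RPM
belt 214/267 = 0.8015 → 1123/0.8015 = 1401.1 RPM
gear mesh 33/154 = 0.21429 → 1401.1/0.21429 = 6538.6 RPM
belt 37/20 = 1.85 → 6538.6/1.85 = 3534.4 RPM

3534 RPM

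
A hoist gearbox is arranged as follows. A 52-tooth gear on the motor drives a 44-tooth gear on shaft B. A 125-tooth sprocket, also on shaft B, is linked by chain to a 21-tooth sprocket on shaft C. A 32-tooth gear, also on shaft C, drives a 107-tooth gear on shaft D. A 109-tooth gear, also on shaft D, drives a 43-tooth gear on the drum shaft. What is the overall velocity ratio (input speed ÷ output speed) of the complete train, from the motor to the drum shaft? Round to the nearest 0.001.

Each stage contributes driven/driver: gear mesh 44/52 = 0.84615, chain 21/125 = 0.168, gear mesh 107/32 = 3.3438, gear mesh 43/109 = 0.3945.
Overall: 0.84615 × 0.168 × 3.3438 × 0.3945 = 0.18751.

0.188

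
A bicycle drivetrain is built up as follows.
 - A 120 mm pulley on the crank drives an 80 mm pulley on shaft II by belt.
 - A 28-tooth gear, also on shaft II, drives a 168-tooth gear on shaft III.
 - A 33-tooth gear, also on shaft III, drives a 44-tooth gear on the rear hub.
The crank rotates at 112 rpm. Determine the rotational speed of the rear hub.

21 rpm

Belt: ratio = 80/120 = 0.66667, so shaft II turns at 112 / 0.66667 = 168 rpm.
Gear mesh: ratio = 168/28 = 6, so shaft III turns at 168 / 6 = 28 rpm.
Gear mesh: ratio = 44/33 = 1.3333, so the rear hub turns at 28 / 1.3333 = 21 rpm.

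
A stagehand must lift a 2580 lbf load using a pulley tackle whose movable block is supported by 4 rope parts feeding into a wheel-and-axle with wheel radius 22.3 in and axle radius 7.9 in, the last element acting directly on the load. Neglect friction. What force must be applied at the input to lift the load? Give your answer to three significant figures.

Block-and-tackle MA = number of supporting rope parts = 4.
Wheel-and-axle MA = R/r = 22.3/7.9 = 2.8228.
Combined ideal MA = 4 × 2.8228 = 11.291.
Effort = load / MA = 2580 / 11.291 = 228.5 lbf.

228 lbf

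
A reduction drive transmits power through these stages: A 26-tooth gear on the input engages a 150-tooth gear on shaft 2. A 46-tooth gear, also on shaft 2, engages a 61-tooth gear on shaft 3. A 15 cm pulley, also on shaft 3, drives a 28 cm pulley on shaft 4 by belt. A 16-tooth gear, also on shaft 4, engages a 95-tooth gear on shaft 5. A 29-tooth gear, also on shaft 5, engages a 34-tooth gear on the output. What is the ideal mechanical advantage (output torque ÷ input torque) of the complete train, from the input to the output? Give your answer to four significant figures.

99.41

Each stage contributes driven/driver: gear mesh 150/26 = 5.7692, gear mesh 61/46 = 1.3261, belt 28/15 = 1.8667, gear mesh 95/16 = 5.9375, gear mesh 34/29 = 1.1724.
Overall: 5.7692 × 1.3261 × 1.8667 × 5.9375 × 1.1724 = 99.413.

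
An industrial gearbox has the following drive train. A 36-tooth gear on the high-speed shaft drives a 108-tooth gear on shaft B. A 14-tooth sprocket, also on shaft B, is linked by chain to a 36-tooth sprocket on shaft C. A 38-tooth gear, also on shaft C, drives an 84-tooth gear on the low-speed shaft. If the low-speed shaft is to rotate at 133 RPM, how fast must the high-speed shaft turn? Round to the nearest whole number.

Overall ratio R = 3 × 2.5714 × 2.2105 = 17.053.
Required input speed = output speed × R = 133 × 17.053 = 2268 RPM.

2268 RPM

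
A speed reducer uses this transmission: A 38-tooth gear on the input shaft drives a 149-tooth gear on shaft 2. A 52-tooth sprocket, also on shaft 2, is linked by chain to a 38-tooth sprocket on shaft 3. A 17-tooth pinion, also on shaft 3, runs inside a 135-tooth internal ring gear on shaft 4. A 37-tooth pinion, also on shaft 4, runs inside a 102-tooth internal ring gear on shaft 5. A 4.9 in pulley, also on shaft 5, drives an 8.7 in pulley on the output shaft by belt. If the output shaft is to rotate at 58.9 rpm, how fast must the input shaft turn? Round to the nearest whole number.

Overall ratio R = 3.9211 × 0.73077 × 7.9412 × 2.7568 × 1.7755 = 111.38.
Required input speed = output speed × R = 58.9 × 111.38 = 6560 rpm.

6560 rpm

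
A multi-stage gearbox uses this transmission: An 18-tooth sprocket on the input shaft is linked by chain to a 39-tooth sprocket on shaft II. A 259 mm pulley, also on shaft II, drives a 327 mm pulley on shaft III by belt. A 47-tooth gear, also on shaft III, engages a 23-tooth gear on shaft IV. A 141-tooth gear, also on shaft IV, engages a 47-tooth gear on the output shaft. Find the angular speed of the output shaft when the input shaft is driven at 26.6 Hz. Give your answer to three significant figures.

Chain: ratio = 39/18 = 2.1667, so shaft II turns at 26.6 / 2.1667 = 12.277 Hz.
Belt: ratio = 327/259 = 1.2625, so shaft III turns at 12.277 / 1.2625 = 9.7239 Hz.
Gear mesh: ratio = 23/47 = 0.48936, so shaft IV turns at 9.7239 / 0.48936 = 19.871 Hz.
Gear mesh: ratio = 47/141 = 0.33333, so the output shaft turns at 19.871 / 0.33333 = 59.612 Hz.

59.6 Hz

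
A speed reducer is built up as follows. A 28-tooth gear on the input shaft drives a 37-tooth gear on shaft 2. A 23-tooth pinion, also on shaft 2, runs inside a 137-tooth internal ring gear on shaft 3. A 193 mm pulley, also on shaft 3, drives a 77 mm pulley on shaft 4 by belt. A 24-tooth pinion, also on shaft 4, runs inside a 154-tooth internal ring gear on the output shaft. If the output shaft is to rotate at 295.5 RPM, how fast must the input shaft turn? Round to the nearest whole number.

Overall ratio R = 1.3214 × 5.9565 × 0.39896 × 6.4167 = 20.15.
Required input speed = output speed × R = 295.5 × 20.15 = 5954.4 RPM.

5954 RPM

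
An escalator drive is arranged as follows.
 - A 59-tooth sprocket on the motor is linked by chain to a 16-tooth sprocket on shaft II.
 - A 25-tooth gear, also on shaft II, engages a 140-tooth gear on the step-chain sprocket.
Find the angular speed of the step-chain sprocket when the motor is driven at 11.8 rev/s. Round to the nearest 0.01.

Chain: ratio = 16/59 = 0.27119, so shaft II turns at 11.8 / 0.27119 = 43.513 rev/s.
Gear mesh: ratio = 140/25 = 5.6, so the step-chain sprocket turns at 43.513 / 5.6 = 7.7701 rev/s.

7.77 rev/s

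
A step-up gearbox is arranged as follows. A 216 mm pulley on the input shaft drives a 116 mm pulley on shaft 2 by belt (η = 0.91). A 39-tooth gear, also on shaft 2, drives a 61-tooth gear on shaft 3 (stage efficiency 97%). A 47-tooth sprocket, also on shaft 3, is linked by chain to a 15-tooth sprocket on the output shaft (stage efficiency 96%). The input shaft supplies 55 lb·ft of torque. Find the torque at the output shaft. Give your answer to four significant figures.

Belt: ratio = 116/216 = 0.53704; torque at shaft 2 = 55 × 0.53704 × 0.91 = 26.879 lb·ft.
Gear mesh: ratio = 61/39 = 1.5641; torque at shaft 3 = 26.879 × 1.5641 × 0.97 = 40.78 lb·ft.
Chain: ratio = 15/47 = 0.31915; torque at the output shaft = 40.78 × 0.31915 × 0.96 = 12.494 lb·ft.

12.49 lb·ft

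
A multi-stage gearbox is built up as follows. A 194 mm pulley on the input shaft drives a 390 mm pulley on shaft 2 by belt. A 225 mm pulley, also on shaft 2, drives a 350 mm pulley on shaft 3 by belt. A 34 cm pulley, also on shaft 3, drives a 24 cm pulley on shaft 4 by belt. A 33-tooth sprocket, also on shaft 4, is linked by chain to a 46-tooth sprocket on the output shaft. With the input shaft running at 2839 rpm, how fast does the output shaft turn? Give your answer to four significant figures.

922.7 rpm

the input shaft → shaft 2 (belt, 390/194): 2839 ÷ 2.0103 = 1412.2 rpm
shaft 2 → shaft 3 (belt, 350/225): 1412.2 ÷ 1.5556 = 907.86 rpm
shaft 3 → shaft 4 (belt, 24/34): 907.86 ÷ 0.70588 = 1286.1 rpm
shaft 4 → the output shaft (chain, 46/33): 1286.1 ÷ 1.3939 = 922.66 rpm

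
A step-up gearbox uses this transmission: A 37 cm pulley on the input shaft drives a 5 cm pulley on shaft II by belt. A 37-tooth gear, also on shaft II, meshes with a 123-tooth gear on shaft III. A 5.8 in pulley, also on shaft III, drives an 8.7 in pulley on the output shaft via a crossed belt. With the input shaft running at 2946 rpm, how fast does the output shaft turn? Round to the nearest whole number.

4372 rpm

belt 5/37 = 0.13514 → 2946/0.13514 = 21800 rpm
gear mesh 123/37 = 3.3243 → 21800/3.3243 = 6557.8 rpm
belt 8.7/5.8 = 1.5 → 6557.8/1.5 = 4371.9 rpm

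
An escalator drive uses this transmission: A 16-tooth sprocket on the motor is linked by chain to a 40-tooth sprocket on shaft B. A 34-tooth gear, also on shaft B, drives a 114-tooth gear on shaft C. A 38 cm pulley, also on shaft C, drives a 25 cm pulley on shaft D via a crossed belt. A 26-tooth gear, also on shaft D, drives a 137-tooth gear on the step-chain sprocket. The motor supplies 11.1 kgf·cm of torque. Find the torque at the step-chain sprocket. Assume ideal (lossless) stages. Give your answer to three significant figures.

323 kgf·cm

After the chain (40/16): 11.1 × 2.5 = 27.75 kgf·cm
After the gear mesh (114/34): 27.75 × 3.3529 = 93.044 kgf·cm
After the belt (25/38): 93.044 × 0.65789 = 61.213 kgf·cm
After the gear mesh (137/26): 61.213 × 5.2692 = 322.55 kgf·cm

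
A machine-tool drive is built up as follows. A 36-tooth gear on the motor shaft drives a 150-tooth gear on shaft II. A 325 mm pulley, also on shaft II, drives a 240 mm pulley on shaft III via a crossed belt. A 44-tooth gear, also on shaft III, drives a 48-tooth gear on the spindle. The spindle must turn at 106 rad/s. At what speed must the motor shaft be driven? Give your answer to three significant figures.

Overall ratio R = 4.1667 × 0.73846 × 1.0909 = 3.3566.
Required input speed = output speed × R = 106 × 3.3566 = 355.8 rad/s.

356 rad/s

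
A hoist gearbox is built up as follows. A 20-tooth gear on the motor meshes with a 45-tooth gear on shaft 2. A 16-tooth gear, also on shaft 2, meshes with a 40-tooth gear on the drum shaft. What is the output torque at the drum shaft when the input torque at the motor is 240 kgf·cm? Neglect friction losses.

1350 kgf·cm

After the gear mesh (45/20): 240 × 2.25 = 540 kgf·cm
After the gear mesh (40/16): 540 × 2.5 = 1350 kgf·cm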